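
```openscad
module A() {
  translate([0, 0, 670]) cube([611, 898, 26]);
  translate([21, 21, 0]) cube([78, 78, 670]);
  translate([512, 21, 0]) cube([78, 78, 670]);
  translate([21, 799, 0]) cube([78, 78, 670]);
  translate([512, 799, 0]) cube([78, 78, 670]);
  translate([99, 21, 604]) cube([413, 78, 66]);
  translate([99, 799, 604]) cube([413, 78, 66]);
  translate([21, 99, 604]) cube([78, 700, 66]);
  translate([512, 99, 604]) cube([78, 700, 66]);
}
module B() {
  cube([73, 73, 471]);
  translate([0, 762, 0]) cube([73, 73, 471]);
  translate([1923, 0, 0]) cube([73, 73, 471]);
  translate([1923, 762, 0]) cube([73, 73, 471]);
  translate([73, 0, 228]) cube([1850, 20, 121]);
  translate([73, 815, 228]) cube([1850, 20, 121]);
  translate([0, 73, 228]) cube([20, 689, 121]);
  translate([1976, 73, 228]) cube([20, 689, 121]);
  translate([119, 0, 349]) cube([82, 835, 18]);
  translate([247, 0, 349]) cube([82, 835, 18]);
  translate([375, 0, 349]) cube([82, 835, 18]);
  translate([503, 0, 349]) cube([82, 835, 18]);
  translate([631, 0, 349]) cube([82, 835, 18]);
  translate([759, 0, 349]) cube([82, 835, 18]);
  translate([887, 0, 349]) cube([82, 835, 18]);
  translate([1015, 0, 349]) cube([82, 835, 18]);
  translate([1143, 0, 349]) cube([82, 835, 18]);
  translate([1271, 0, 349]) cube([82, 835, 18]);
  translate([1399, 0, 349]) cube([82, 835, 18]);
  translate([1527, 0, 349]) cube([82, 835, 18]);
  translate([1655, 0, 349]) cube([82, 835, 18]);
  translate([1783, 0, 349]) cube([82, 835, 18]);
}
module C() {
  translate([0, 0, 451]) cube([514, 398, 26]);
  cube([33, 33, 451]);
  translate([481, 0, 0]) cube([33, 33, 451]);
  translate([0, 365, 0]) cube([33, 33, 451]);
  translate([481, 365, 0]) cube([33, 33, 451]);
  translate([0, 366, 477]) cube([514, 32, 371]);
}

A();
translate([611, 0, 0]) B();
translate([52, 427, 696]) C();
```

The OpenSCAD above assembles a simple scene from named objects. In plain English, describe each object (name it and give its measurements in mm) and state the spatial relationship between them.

A is a rectangular dining table. The top is 611×898×26 mm with its upper surface at z = 696 mm. It stands on four 78×78 mm square legs, each inset 21 mm from the nearest pair of top edges, running from the floor to the underside of the top. Four apron rails, 78 mm thick and 66 mm tall, run between adjacent legs with their top edges flush with the underside of the top and their outer faces flush with the legs' outer faces.

B is a bed frame 1996 mm long (x) by 835 mm wide (y). Four 73×73 mm corner posts, 471 mm tall, at the corners of the footprint. Four rails of 20 mm thickness and 121 mm height run between adjacent posts with their undersides at z = 228 mm, their outer faces flush with the outside of the frame (the two x-running rails run between the posts' inner faces; the two y-running rails run between the posts' inner faces). 14 slats, each 82 mm wide (x) and 18 mm thick, lie across the top of the two x-running rails, running the full 835 mm width of the frame in y; the slats are evenly spaced along x between the inner faces of the end posts with equal gaps (rounded down to the nearest mm) at the −x end and between each pair — any rounding remainder accumulates at the +x end.

C is a chair: 514×398 mm seat, 26 mm thick, top at z = 477 mm, on four 33 mm square corner legs flush with the seat edges. A 32 mm thick backrest slab spans the full seat width, extending 371 mm above the seat top, its back face flush with the seat's +y edge.

The bed frame is against the table's +x side, with their −y faces flush. The chair is on top of the table.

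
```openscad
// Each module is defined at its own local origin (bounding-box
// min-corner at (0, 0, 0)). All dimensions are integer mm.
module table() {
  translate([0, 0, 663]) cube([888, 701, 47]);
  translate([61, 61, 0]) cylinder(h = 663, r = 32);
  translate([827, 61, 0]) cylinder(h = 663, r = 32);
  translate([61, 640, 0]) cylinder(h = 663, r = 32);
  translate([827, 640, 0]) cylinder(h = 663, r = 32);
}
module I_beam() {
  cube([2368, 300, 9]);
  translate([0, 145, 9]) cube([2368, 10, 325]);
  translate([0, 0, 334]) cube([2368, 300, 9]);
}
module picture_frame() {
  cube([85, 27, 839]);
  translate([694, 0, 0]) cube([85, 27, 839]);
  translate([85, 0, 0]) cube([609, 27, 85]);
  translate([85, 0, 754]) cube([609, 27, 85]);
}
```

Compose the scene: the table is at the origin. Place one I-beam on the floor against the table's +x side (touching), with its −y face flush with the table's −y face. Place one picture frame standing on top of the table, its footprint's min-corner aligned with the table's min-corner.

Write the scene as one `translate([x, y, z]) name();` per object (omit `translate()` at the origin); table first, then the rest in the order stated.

table();
translate([888, 0, 0]) I_beam();
translate([0, 0, 710]) picture_frame();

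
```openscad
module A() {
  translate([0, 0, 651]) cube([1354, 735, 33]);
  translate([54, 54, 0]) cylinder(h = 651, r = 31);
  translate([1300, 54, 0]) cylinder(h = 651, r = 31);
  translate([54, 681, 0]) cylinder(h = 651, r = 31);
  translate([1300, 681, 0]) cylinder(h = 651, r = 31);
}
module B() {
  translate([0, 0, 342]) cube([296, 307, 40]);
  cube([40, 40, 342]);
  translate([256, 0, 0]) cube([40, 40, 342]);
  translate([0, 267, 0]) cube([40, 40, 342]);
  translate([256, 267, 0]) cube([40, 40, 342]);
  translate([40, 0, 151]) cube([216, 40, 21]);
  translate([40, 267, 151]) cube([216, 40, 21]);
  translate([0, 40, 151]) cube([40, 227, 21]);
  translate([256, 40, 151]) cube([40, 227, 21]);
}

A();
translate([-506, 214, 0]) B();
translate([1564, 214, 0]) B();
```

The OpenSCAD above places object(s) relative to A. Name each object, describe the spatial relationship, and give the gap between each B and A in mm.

Each stool's nearest face is 210 mm from the table's bounding box.

A is a table. B is a stool. Two stools sit around the table at the −x, +x sides. The gap between each stool and the table is 210 mm.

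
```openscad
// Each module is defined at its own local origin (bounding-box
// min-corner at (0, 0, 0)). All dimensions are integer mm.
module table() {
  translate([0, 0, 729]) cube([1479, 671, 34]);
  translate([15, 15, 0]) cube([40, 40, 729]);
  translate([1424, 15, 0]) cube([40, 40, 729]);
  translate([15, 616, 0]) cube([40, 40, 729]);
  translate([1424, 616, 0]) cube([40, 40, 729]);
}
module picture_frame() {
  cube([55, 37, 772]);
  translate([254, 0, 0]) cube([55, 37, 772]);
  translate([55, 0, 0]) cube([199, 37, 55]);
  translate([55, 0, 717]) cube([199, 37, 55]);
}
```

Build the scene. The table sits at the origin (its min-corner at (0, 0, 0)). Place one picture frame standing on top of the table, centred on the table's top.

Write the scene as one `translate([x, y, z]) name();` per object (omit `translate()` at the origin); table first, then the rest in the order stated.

table();
translate([585, 317, 763]) picture_frame();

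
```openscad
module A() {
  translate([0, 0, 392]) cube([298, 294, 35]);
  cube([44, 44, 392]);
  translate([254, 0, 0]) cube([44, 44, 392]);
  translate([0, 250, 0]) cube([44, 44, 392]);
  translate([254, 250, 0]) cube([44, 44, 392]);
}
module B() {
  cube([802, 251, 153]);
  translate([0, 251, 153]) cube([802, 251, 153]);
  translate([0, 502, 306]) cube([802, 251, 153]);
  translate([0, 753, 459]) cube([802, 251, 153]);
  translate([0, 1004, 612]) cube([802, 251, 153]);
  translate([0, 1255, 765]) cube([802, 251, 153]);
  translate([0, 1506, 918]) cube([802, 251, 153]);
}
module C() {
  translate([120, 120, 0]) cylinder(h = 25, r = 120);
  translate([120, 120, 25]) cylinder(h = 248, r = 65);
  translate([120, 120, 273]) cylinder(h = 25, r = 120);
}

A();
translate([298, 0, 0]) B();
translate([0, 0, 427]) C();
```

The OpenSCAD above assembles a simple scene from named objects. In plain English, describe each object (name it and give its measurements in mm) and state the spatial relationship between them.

A is a four-legged stool. The seat is 298×294 mm, 35 mm thick, top at z = 427 mm. It stands on four square legs, each 44×44 mm in cross-section, from z = 0 to the seat underside, each flush with a corner of the seat.

B is a straight staircase of 7 solid steps. Each step is 802 mm wide (x), 251 mm deep (y, the going) and 153 mm tall (the rise). The first step rests on the floor; each subsequent step sits one going further in +y and one rise higher in +z, directly behind and above the previous step with no overlap.

C is a spool: two coaxial disc flanges of radius 120 mm and thickness 25 mm, joined by a core cylinder of radius 65 mm and height 248 mm. The lower flange rests on z = 0 and the three cylinders share a vertical axis.

The staircase is against the stool's +x side, with their −y faces flush. The spool is on top of the stool.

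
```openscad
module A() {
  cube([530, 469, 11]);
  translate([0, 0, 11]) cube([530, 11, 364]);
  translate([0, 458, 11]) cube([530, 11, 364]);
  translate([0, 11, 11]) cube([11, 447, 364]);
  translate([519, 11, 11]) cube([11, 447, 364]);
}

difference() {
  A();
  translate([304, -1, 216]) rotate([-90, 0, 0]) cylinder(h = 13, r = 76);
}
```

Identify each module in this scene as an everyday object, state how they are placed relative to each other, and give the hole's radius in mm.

The subtracted cylinder has r = 76 mm.

A is an open box. The open box has a circular hole through its front wall. The hole's radius is 76 mm.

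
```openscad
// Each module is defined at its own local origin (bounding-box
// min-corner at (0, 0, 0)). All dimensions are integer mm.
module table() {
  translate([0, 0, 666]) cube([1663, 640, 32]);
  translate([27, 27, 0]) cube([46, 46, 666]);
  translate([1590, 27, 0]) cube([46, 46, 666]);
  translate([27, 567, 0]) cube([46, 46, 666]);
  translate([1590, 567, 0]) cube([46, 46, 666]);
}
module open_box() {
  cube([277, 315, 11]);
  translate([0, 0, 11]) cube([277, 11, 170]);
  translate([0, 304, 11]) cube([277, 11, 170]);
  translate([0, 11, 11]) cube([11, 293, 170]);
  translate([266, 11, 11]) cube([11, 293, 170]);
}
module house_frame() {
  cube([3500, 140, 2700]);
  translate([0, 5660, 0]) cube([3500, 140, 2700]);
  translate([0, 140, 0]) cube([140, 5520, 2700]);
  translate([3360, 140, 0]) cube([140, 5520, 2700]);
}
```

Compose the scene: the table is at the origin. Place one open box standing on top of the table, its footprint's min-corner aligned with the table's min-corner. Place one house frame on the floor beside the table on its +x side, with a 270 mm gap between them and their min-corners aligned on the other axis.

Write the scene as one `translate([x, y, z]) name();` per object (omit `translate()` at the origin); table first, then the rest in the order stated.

table();
translate([0, 0, 698]) open_box();
translate([1933, 0, 0]) house_frame();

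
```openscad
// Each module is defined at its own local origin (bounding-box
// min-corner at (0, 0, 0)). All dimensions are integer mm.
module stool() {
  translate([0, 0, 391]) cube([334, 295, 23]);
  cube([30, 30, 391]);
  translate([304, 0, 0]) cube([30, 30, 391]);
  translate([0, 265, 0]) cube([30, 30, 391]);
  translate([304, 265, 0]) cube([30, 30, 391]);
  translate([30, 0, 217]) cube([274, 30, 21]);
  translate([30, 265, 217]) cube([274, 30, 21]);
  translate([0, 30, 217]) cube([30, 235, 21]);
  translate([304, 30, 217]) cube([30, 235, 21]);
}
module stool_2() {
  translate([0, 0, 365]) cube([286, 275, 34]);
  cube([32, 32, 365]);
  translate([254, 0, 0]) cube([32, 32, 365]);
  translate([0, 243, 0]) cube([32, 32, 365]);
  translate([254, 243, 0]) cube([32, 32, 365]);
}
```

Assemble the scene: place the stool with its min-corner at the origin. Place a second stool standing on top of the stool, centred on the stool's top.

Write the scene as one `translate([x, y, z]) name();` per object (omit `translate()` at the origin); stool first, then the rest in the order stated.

stool();
translate([24, 10, 414]) stool_2();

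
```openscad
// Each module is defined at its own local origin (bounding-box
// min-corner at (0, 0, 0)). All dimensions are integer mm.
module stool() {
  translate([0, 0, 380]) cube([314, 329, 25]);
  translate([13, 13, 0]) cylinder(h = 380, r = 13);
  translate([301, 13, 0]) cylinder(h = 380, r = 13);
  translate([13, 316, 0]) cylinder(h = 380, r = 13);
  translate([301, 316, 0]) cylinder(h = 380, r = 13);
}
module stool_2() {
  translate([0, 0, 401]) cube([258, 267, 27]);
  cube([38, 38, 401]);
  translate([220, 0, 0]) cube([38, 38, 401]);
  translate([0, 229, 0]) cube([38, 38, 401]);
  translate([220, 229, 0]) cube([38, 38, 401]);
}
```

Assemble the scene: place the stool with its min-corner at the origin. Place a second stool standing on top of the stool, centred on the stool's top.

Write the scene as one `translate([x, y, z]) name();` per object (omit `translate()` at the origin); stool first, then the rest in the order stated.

stool();
translate([28, 31, 405]) stool_2();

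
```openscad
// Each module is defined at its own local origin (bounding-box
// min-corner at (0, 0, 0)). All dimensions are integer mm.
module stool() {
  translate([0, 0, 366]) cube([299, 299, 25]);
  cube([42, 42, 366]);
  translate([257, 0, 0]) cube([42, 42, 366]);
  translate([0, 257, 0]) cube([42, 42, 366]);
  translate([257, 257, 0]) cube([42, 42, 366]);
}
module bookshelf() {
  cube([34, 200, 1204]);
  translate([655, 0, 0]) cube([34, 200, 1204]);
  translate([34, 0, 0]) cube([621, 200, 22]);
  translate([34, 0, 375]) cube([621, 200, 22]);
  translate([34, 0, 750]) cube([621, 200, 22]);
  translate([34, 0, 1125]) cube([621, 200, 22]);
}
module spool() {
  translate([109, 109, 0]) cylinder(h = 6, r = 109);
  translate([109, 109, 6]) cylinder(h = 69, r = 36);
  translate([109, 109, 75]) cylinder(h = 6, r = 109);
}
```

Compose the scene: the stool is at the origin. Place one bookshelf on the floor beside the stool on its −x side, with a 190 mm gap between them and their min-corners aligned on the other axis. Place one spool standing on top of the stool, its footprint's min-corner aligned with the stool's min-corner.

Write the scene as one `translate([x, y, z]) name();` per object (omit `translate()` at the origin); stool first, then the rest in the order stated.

stool();
translate([-879, 0, 0]) bookshelf();
translate([0, 0, 391]) spool();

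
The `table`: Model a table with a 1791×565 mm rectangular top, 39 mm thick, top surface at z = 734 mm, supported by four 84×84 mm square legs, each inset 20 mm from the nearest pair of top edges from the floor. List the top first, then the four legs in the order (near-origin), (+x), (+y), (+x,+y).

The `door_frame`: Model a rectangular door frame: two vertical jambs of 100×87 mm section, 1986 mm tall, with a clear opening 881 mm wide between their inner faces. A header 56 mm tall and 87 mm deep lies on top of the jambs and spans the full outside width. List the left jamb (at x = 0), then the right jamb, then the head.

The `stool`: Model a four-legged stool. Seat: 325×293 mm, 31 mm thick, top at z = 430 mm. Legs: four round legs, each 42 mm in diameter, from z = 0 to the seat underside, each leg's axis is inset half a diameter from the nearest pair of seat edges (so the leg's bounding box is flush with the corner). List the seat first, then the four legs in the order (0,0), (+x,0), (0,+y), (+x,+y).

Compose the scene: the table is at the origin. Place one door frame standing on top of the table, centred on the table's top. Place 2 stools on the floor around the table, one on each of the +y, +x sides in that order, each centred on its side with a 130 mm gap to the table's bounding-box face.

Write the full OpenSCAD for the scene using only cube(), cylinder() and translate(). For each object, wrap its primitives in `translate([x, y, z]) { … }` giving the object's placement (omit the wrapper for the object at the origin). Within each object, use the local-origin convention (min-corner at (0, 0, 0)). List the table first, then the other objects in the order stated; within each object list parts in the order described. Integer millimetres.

translate([0, 0, 695]) cube([1791, 565, 39]);
translate([20, 20, 0]) cube([84, 84, 695]);
translate([1687, 20, 0]) cube([84, 84, 695]);
translate([20, 461, 0]) cube([84, 84, 695]);
translate([1687, 461, 0]) cube([84, 84, 695]);
translate([355, 239, 734]) {
  cube([100, 87, 1986]);
  translate([981, 0, 0]) cube([100, 87, 1986]);
  translate([0, 0, 1986]) cube([1081, 87, 56]);
}
translate([733, 695, 0]) {
  translate([0, 0, 399]) cube([325, 293, 31]);
  translate([21, 21, 0]) cylinder(h = 399, r = 21);
  translate([304, 21, 0]) cylinder(h = 399, r = 21);
  translate([21, 272, 0]) cylinder(h = 399, r = 21);
  translate([304, 272, 0]) cylinder(h = 399, r = 21);
}
translate([1921, 136, 0]) {
  translate([0, 0, 399]) cube([325, 293, 31]);
  translate([21, 21, 0]) cylinder(h = 399, r = 21);
  translate([304, 21, 0]) cylinder(h = 399, r = 21);
  translate([21, 272, 0]) cylinder(h = 399, r = 21);
  translate([304, 272, 0]) cylinder(h = 399, r = 21);
}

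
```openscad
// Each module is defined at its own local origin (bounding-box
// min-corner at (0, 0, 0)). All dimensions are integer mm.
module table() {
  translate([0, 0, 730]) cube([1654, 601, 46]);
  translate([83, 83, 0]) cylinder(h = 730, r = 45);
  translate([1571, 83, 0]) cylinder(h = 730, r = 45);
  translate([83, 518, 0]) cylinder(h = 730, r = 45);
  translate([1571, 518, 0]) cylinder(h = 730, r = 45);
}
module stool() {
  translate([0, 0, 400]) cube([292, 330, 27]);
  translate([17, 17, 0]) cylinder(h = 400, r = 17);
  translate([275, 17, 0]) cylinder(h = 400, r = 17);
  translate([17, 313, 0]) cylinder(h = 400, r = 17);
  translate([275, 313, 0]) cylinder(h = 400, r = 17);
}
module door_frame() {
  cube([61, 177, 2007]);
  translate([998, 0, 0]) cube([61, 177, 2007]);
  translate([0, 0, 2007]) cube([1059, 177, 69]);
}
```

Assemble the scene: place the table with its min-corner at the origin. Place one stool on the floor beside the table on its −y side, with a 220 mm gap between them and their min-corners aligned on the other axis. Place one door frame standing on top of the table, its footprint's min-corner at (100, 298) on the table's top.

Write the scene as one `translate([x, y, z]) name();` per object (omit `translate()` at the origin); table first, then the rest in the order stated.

table();
translate([0, -550, 0]) stool();
translate([100, 298, 776]) door_frame();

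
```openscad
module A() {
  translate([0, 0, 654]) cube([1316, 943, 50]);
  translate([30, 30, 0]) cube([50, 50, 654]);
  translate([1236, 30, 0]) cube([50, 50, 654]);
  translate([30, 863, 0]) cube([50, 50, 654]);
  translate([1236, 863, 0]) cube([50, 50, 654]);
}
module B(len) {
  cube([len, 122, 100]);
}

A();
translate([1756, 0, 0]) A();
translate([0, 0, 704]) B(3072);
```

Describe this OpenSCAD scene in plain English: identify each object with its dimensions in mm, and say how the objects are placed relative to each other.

A is a table with a 1316×943 mm rectangular top, 50 mm thick, top surface at z = 704 mm, supported by four 50×50 mm square legs, each inset 30 mm from the nearest pair of top edges, running from the floor.

B is a rectangular beam 3072 mm long (x), 122 mm deep (y), 100 mm thick (z).

The beam spans the tops of two tables placed 440 mm apart, resting at z = 704 mm.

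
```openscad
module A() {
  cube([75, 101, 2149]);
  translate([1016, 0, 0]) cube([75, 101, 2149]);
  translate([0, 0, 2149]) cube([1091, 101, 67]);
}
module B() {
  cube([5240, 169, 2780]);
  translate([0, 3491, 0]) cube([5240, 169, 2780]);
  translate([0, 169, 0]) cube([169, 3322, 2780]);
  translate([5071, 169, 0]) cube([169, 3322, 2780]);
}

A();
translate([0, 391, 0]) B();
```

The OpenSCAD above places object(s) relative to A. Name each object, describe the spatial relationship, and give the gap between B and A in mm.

The house frame's nearest face is 290 mm from the door frame's +y face.

A is a door frame. B is a house frame. The house frame is on the floor beside the door frame on its +y side. The gap between the house frame and the door frame is 290 mm.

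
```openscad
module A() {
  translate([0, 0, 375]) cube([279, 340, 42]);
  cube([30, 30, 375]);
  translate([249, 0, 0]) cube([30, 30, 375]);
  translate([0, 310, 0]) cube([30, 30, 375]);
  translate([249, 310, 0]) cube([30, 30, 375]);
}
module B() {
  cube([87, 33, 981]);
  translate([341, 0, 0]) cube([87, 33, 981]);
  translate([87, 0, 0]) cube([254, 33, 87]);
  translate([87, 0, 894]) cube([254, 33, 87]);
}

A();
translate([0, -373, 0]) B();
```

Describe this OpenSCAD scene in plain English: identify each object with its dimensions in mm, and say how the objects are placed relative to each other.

A is a simple wooden stool: a rectangular seat 279 mm (x) by 340 mm (y), 42 mm thick, top face at z = 417 mm, on four square legs, each 30×30 mm in cross-section. The legs rest on z = 0, each flush with a corner of the seat.

B is a picture frame with a 254×807 mm rectangular opening (x by z) and a uniform 87 mm border on every side. Frame depth is 33 mm along y. It is built from two vertical stiles running the full outside height and two horizontal rails spanning the gap between the stiles.

The picture frame is on the floor beside the stool on its −y side.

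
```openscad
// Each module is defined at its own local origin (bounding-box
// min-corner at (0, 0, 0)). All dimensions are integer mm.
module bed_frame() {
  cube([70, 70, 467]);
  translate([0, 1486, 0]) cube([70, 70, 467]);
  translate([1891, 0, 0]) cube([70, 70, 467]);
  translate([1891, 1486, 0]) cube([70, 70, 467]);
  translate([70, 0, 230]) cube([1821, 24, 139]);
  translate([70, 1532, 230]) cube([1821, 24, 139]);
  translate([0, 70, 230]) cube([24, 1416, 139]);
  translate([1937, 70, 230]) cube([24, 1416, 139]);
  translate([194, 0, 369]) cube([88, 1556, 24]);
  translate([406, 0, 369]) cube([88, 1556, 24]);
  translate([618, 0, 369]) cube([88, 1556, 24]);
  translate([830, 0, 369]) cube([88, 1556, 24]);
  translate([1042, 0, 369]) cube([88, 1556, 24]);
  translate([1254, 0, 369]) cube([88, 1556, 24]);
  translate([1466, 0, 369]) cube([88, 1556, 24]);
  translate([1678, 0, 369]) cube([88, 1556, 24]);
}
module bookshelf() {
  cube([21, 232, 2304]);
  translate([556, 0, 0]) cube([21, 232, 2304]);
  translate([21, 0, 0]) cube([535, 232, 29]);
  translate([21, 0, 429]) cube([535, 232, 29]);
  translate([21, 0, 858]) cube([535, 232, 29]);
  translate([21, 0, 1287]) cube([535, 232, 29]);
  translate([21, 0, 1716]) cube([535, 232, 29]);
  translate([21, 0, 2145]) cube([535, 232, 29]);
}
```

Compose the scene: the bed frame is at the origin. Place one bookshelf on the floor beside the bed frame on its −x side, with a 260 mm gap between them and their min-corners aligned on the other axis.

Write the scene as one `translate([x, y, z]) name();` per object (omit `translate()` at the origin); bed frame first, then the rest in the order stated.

bed_frame();
translate([-837, 0, 0]) bookshelf();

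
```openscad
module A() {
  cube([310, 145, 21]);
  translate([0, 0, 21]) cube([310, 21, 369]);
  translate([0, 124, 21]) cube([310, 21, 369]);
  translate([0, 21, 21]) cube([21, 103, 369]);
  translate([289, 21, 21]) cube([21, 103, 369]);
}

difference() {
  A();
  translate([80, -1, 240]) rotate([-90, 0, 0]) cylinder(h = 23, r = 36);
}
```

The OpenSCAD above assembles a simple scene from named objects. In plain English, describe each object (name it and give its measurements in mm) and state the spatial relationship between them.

A is an open storage box with external size 310×145×390 mm and wall thickness 21 mm (the base is also 21 mm thick). The base covers the whole footprint; the four walls stand on the base, with the y-facing walls full-width and the x-facing walls fitting between their inner faces.

The open box has a circular hole of radius 36 mm through its front wall, centred at (x = 80, z = 240).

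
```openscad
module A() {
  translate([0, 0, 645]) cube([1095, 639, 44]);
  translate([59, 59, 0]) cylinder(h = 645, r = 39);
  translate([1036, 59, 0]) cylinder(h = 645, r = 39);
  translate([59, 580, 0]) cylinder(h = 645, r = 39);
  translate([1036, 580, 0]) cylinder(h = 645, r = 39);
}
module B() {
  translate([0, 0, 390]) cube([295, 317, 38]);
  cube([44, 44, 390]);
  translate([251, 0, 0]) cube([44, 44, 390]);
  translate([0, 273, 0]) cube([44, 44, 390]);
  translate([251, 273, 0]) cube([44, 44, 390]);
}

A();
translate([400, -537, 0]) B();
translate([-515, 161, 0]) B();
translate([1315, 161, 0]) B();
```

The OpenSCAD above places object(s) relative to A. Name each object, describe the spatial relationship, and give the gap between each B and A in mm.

Each stool's nearest face is 220 mm from the table's bounding box.

A is a table. B is a stool. Three stools sit around the table at the −y, −x, +x sides. The gap between each stool and the table is 220 mm.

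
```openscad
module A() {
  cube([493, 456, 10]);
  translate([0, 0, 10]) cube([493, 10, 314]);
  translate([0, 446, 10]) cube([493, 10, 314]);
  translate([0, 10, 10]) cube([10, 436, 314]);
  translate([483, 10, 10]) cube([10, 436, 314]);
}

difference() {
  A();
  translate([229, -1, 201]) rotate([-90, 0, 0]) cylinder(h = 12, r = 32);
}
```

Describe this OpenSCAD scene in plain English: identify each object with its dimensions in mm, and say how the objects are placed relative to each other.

A is an open-topped rectangular box: outside dimensions 493×456×324 mm, with a uniform wall and base thickness of 10 mm. The base is a full 493×456 slab on the floor; four walls sit on top of the base. The front and back walls (the −y and +y sides) span the full width; the two side walls fit between them.

The open box has a circular hole of radius 32 mm through its front wall, centred at (x = 229, z = 201).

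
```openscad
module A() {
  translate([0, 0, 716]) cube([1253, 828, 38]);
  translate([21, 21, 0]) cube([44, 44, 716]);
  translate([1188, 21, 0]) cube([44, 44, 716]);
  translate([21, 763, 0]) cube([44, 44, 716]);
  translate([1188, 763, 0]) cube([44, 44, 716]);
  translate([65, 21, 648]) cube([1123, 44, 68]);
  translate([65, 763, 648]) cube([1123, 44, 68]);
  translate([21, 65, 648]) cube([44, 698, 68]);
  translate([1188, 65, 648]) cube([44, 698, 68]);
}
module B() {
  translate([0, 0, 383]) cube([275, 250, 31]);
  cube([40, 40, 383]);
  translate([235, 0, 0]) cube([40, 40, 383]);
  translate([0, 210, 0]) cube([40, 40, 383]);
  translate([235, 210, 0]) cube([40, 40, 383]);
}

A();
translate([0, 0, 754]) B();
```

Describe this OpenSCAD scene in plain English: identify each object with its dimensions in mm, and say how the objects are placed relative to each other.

A is a table: top 1253 mm (x) × 828 mm (y), 38 mm thick, upper face at z = 754 mm, on four 44×44 mm square legs, each inset 21 mm from the nearest pair of top edges, running from z = 0 to the bottom of the top. Four apron rails, 44 mm thick and 68 mm tall, run between adjacent legs with their top edges flush with the underside of the top and their outer faces flush with the legs' outer faces.

B is a four-legged stool. The seat is a 275×250×31 mm slab whose top surface is at z = 414 mm; four square legs, each 40×40 mm in cross-section, run from the floor (z = 0) to the underside of the seat, each flush with a corner of the seat.

The stool is on top of the table.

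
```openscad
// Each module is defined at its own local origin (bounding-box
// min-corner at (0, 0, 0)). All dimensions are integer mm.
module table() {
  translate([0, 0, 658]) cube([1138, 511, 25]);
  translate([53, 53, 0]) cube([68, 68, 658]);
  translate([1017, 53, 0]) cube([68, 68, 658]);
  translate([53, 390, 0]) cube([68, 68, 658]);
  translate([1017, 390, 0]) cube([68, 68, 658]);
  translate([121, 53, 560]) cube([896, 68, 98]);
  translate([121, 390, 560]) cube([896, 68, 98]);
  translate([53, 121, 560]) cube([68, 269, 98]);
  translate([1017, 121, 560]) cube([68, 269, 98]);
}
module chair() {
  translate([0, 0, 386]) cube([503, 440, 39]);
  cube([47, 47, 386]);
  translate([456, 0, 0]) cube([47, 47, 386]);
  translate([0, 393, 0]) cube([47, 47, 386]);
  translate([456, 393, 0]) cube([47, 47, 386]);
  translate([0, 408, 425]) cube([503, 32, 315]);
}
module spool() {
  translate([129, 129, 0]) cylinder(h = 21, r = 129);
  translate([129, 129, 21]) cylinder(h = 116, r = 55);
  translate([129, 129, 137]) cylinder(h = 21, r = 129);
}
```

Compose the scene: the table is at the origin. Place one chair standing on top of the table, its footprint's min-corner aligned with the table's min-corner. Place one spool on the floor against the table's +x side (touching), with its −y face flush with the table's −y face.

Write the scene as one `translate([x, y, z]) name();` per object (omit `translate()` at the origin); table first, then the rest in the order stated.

table();
translate([0, 0, 683]) chair();
translate([1138, 0, 0]) spool();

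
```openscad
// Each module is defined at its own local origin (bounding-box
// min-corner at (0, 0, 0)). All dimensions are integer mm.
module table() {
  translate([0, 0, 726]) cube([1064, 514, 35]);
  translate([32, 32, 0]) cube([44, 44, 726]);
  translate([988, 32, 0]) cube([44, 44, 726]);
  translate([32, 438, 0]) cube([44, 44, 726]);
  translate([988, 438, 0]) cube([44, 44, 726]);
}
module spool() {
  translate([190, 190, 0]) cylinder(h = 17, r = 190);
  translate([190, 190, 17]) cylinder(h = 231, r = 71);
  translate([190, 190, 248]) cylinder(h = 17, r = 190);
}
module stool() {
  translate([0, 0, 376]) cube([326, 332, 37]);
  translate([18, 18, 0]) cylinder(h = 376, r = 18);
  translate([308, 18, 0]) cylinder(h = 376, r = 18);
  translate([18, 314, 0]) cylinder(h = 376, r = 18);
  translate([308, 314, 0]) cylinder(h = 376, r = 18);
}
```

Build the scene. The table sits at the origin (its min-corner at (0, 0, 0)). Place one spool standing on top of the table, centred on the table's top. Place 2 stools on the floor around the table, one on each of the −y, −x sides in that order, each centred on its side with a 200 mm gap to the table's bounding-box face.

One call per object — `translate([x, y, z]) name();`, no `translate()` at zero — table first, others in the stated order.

table();
translate([342, 67, 761]) spool();
translate([369, -532, 0]) stool();
translate([-526, 91, 0]) stool();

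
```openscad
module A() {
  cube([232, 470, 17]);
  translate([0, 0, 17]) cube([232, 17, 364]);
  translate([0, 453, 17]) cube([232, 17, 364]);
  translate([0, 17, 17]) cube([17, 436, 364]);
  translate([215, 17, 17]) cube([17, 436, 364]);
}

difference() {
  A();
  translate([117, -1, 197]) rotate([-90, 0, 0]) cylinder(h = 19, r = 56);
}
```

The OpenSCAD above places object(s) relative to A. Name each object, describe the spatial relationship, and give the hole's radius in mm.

A is an open box. The open box has a circular hole through its front wall. The hole's radius is 56 mm.

The subtracted cylinder has r = 56 mm.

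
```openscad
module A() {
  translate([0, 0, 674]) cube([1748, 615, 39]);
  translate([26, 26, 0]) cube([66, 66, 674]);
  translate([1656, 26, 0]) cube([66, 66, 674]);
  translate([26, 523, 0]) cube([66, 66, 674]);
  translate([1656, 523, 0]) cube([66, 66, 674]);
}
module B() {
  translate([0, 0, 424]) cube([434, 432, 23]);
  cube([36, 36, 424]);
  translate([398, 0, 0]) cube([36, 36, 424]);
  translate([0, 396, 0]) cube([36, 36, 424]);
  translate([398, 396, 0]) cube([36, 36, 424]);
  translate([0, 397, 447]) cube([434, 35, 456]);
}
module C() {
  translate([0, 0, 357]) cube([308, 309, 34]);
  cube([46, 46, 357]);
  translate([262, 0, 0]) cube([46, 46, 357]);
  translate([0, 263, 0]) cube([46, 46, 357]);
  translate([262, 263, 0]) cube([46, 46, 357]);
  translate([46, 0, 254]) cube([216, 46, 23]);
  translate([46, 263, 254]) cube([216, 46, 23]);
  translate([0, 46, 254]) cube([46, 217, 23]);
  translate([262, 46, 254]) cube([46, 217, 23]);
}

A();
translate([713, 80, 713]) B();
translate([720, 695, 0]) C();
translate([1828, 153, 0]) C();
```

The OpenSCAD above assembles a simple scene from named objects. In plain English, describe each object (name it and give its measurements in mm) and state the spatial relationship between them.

A is a rectangular dining table. The top is 1748×615×39 mm with its upper surface at z = 713 mm. It stands on four 66×66 mm square legs, each inset 26 mm from the nearest pair of top edges, running from the floor to the underside of the top.

B is a chair: 434×432 mm seat, 23 mm thick, top at z = 447 mm, on four 36 mm square corner legs flush with the seat edges. A 35 mm thick backrest slab spans the full seat width, extending 456 mm above the seat top, its back face flush with the seat's +y edge.

C is a four-legged stool. The seat is 308×309 mm, 34 mm thick, top at z = 391 mm. It stands on four square legs, each 46×46 mm in cross-section, from z = 0 to the seat underside, each flush with a corner of the seat. Four stretchers, 46 mm wide and 23 mm tall, connect adjacent legs with their undersides at z = 254 mm, each running between the inner faces of the legs it joins and aligned with the legs' outer faces on the other axis.

The chair is on top of the table. Two stools sit around the table at the +y, +x sides.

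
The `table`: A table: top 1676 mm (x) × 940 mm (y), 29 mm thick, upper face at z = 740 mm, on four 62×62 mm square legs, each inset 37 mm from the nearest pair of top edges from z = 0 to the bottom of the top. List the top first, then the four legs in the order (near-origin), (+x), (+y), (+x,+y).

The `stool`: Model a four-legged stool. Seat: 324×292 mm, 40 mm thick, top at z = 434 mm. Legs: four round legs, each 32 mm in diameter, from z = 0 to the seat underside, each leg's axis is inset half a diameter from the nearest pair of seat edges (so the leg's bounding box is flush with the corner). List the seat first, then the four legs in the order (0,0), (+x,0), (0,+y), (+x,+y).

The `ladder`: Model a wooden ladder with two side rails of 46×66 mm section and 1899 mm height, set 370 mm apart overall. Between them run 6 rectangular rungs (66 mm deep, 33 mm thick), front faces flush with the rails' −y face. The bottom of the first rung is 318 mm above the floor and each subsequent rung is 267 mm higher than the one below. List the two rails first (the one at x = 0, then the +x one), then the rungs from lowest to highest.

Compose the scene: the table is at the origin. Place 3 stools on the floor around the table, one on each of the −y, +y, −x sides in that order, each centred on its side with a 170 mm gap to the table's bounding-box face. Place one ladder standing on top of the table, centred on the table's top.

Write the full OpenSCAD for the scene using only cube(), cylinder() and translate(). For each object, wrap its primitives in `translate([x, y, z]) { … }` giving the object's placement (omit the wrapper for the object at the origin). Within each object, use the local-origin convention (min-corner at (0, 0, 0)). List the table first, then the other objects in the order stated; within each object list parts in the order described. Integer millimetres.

translate([0, 0, 711]) cube([1676, 940, 29]);
translate([37, 37, 0]) cube([62, 62, 711]);
translate([1577, 37, 0]) cube([62, 62, 711]);
translate([37, 841, 0]) cube([62, 62, 711]);
translate([1577, 841, 0]) cube([62, 62, 711]);
translate([676, -462, 0]) {
  translate([0, 0, 394]) cube([324, 292, 40]);
  translate([16, 16, 0]) cylinder(h = 394, r = 16);
  translate([308, 16, 0]) cylinder(h = 394, r = 16);
  translate([16, 276, 0]) cylinder(h = 394, r = 16);
  translate([308, 276, 0]) cylinder(h = 394, r = 16);
}
translate([676, 1110, 0]) {
  translate([0, 0, 394]) cube([324, 292, 40]);
  translate([16, 16, 0]) cylinder(h = 394, r = 16);
  translate([308, 16, 0]) cylinder(h = 394, r = 16);
  translate([16, 276, 0]) cylinder(h = 394, r = 16);
  translate([308, 276, 0]) cylinder(h = 394, r = 16);
}
translate([-494, 324, 0]) {
  translate([0, 0, 394]) cube([324, 292, 40]);
  translate([16, 16, 0]) cylinder(h = 394, r = 16);
  translate([308, 16, 0]) cylinder(h = 394, r = 16);
  translate([16, 276, 0]) cylinder(h = 394, r = 16);
  translate([308, 276, 0]) cylinder(h = 394, r = 16);
}
translate([653, 437, 740]) {
  cube([46, 66, 1899]);
  translate([324, 0, 0]) cube([46, 66, 1899]);
  translate([46, 0, 318]) cube([278, 66, 33]);
  translate([46, 0, 585]) cube([278, 66, 33]);
  translate([46, 0, 852]) cube([278, 66, 33]);
  translate([46, 0, 1119]) cube([278, 66, 33]);
  translate([46, 0, 1386]) cube([278, 66, 33]);
  translate([46, 0, 1653]) cube([278, 66, 33]);
}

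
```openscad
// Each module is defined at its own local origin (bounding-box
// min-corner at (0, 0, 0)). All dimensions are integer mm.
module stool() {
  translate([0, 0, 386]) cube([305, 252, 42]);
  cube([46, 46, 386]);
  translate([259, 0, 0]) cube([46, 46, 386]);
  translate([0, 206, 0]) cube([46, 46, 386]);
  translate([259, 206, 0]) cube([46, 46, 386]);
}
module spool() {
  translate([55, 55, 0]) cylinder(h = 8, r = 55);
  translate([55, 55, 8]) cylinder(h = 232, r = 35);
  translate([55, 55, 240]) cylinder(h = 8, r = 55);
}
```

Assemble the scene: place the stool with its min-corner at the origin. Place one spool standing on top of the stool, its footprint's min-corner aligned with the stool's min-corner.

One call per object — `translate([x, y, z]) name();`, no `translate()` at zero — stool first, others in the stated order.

stool();
translate([0, 0, 428]) spool();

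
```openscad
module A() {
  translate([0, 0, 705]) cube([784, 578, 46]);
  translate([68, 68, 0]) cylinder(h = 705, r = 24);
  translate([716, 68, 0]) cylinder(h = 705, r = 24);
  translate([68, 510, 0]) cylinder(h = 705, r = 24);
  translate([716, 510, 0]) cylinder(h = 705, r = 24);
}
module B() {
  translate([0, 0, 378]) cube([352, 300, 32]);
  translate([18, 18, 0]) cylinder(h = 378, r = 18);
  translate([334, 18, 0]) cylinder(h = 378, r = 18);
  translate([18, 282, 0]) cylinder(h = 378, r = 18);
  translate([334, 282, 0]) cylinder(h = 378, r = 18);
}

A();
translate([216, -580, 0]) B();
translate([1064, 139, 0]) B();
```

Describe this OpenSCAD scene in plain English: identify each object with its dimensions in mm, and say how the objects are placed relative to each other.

A is a table with a 784×578 mm rectangular top, 46 mm thick, top surface at z = 751 mm, supported by four round legs of 48 mm diameter, each leg's bounding box inset 44 mm from the nearest pair of top edges, running from the floor.

B is a four-legged stool. The seat is 352×300 mm, 32 mm thick, top at z = 410 mm. It stands on four round legs, each 36 mm in diameter, from z = 0 to the seat underside, each leg's axis is inset half a diameter from the nearest pair of seat edges (so the leg's bounding box is flush with the corner).

Two stools sit around the table at the −y, +x sides.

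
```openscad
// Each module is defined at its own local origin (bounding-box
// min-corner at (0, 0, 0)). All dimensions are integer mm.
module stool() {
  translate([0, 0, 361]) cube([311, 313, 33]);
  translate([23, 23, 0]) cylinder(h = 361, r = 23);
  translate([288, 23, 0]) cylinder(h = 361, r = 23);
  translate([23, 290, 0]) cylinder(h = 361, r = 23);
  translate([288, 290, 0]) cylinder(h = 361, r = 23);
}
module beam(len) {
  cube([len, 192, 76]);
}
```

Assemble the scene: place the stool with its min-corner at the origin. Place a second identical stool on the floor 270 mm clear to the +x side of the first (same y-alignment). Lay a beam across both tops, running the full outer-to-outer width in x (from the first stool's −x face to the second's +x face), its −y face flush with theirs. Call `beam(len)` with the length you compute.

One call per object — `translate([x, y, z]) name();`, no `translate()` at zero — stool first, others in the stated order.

stool();
translate([581, 0, 0]) stool();
translate([0, 0, 394]) beam(892);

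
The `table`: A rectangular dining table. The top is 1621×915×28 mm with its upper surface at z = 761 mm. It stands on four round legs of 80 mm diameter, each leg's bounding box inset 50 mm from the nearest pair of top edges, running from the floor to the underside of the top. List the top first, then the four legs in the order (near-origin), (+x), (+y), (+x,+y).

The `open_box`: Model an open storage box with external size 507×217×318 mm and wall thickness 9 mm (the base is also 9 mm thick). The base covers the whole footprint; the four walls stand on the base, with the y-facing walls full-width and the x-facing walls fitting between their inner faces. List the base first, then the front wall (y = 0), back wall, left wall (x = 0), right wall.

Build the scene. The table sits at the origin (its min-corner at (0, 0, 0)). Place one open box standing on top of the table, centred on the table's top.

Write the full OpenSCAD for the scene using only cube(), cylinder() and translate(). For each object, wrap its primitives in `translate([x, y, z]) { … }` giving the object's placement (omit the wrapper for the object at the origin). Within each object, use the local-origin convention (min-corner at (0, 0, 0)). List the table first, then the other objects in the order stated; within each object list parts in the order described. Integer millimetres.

translate([0, 0, 733]) cube([1621, 915, 28]);
translate([90, 90, 0]) cylinder(h = 733, r = 40);
translate([1531, 90, 0]) cylinder(h = 733, r = 40);
translate([90, 825, 0]) cylinder(h = 733, r = 40);
translate([1531, 825, 0]) cylinder(h = 733, r = 40);
translate([557, 349, 761]) {
  cube([507, 217, 9]);
  translate([0, 0, 9]) cube([507, 9, 309]);
  translate([0, 208, 9]) cube([507, 9, 309]);
  translate([0, 9, 9]) cube([9, 199, 309]);
  translate([498, 9, 9]) cube([9, 199, 309]);
}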